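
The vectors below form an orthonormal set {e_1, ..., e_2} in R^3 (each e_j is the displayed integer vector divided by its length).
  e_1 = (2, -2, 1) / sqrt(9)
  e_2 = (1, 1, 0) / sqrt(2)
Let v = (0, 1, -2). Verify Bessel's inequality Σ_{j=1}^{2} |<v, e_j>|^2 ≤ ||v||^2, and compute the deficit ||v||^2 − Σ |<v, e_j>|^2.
Σ |<v, e_j>|^2 = 41/18; ||v||^2 = 5; deficit = 49/18

Write each e_j = u_j / sqrt(<u_j, u_j>) where u_j is the displayed integer vector. Then <v, e_j> = <v, u_j> / sqrt(<u_j, u_j>), so |<v, e_j>|^2 = <v, u_j>^2 / <u_j, u_j>.
Coefficients: <v, e_1> = -4/sqrt(9), <v, e_2> = 1/sqrt(2).
Square and sum: Σ |<v, e_j>|^2 = 41/18.
Compute ||v||^2 = v·v = 5.
Deficit = 5 − 41/18 = 49/18 ≥ 0, confirming Bessel's inequality. (The deficit equals ||v − Σ <v,e_j> e_j||^2, the squared distance from v to span{e_j}.)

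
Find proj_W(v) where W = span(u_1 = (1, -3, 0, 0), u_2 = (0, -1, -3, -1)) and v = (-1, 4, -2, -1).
proj_W(v) = (-152/101, 387/101, -207/101, -69/101)

Set up U = [u_1 | ... | u_2] ∈ R^(4×2). The projector onto W = col(U) is P = U (U^T U)^(-1) U^T.
Compute U^T U =
  [10, 3]
  [3, 11],
and U^T v = (-13, 3).
Solve U^T U · c = U^T v for the coefficients: c = (-152/101, 69/101). The projection is proj_W(v) = U c.
Check: (v - proj_W(v)) · u_1 = 0  (should be 0).
Check: (v - proj_W(v)) · u_2 = 0  (should be 0).
Result: proj_W(v) = (-152/101, 387/101, -207/101, -69/101).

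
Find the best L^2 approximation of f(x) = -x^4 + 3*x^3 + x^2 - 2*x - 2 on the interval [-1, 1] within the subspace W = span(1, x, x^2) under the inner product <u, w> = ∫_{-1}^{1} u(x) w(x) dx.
g(x) = x^2/7 - x/5 - 67/35

The best approximation g ∈ W is the orthogonal projection of f onto W. Writing g = a_0 + a_1 x + a_2 x^2, the coefficients solve the normal equations G · a = b where
  G_{ij} = <φ_i, φ_j> and b_i = <f, φ_i>, with φ_0 = 1, φ_1 = x, φ_2 = x^2.
G =
  [2, 0, 2/3]
  [0, 2/3, 0]
  [2/3, 0, 2/5],
b = (-56/15, -2/15, -128/105).
Solving gives a_0 = -67/35, a_1 = -1/5, a_2 = 1/7, so
  g(x) = x^2/7 - x/5 - 67/35.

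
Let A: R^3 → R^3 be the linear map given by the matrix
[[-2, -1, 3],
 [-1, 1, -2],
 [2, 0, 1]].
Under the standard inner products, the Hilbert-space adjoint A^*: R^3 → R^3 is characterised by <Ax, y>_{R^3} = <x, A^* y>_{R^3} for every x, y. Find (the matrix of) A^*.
A^* = A^T =
[[-2, -1, 2],
 [-1, 1, 0],
 [3, -2, 1]]

For real matrices with standard dot products, the defining identity <Ax, y> = <x, A^* y> gives (Ax)^T y = x^T (A^*) y, i.e. x^T A^T y = x^T (A^*) y. Since this holds for all x, y, we must have A^* = A^T. Therefore
A^* =
[[-2, -1, 2],
 [-1, 1, 0],
 [3, -2, 1]].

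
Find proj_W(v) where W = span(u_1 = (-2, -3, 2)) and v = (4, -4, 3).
proj_W(v) = (-20/17, -30/17, 20/17)

Set up U = [u_1 | ... | u_1] ∈ R^(3×1). The projector onto W = col(U) is P = U (U^T U)^(-1) U^T.
Compute U^T U =
  [17],
and U^T v = (10).
Solve U^T U · c = U^T v for the coefficients: c = (10/17). The projection is proj_W(v) = U c.
Check: (v - proj_W(v)) · u_1 = 0  (should be 0).
Result: proj_W(v) = (-20/17, -30/17, 20/17).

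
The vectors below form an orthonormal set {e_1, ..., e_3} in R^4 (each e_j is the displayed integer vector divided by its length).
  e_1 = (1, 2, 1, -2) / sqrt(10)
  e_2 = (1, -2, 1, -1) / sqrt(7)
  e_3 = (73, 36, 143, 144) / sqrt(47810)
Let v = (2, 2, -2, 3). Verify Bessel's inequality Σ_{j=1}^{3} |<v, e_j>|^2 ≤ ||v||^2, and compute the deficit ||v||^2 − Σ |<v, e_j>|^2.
Σ |<v, e_j>|^2 = 6947/683; ||v||^2 = 21; deficit = 7396/683

Write each e_j = u_j / sqrt(<u_j, u_j>) where u_j is the displayed integer vector. Then <v, e_j> = <v, u_j> / sqrt(<u_j, u_j>), so |<v, e_j>|^2 = <v, u_j>^2 / <u_j, u_j>.
Coefficients: <v, e_1> = -2/sqrt(10), <v, e_2> = -7/sqrt(7), <v, e_3> = 364/sqrt(47810).
Square and sum: Σ |<v, e_j>|^2 = 6947/683.
Compute ||v||^2 = v·v = 21.
Deficit = 21 − 6947/683 = 7396/683 ≥ 0, confirming Bessel's inequality. (The deficit equals ||v − Σ <v,e_j> e_j||^2, the squared distance from v to span{e_j}.)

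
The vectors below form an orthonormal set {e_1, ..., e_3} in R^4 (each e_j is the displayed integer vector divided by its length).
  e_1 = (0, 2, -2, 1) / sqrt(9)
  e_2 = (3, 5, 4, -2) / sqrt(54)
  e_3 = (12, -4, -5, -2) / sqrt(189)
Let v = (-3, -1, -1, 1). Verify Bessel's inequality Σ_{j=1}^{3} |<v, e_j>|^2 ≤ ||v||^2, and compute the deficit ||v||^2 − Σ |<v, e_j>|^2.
Σ |<v, e_j>|^2 = 754/63; ||v||^2 = 12; deficit = 2/63

Write each e_j = u_j / sqrt(<u_j, u_j>) where u_j is the displayed integer vector. Then <v, e_j> = <v, u_j> / sqrt(<u_j, u_j>), so |<v, e_j>|^2 = <v, u_j>^2 / <u_j, u_j>.
Coefficients: <v, e_1> = 1/sqrt(9), <v, e_2> = -20/sqrt(54), <v, e_3> = -29/sqrt(189).
Square and sum: Σ |<v, e_j>|^2 = 754/63.
Compute ||v||^2 = v·v = 12.
Deficit = 12 − 754/63 = 2/63 ≥ 0, confirming Bessel's inequality. (The deficit equals ||v − Σ <v,e_j> e_j||^2, the squared distance from v to span{e_j}.)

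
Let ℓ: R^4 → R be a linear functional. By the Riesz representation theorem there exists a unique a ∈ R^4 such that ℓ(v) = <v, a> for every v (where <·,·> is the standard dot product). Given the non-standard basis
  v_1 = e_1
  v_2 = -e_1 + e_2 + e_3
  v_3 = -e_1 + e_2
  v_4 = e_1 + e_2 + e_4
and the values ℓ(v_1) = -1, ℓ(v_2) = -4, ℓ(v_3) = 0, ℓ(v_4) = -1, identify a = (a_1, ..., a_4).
a = (-1, -1, -4, 1)

Write a = (a_1, ..., a_4) in the standard basis. For each basis vector v_i, ℓ(v_i) = <v_i, a> is a linear equation in the a_j's. Collect the n equations into a matrix system V a = ℓ, where row i of V is v_i (expressed in the standard basis). Since V is invertible (lower-triangular with 1s on the diagonal, up to permutation), solve by back-substitution:
  V =
[[1, 0, 0, 0],
 [-1, 1, 1, 0],
 [-1, 1, 0, 0],
 [1, 1, 0, 1]]
  V a = (-1, -4, 0, -1)
Solving gives a = (-1, -1, -4, 1).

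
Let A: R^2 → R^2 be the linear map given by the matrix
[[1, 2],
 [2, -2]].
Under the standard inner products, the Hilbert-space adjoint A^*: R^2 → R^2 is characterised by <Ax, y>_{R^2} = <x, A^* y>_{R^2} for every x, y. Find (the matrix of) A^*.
A^* = A^T =
[[1, 2],
 [2, -2]]

For real matrices with standard dot products, the defining identity <Ax, y> = <x, A^* y> gives (Ax)^T y = x^T (A^*) y, i.e. x^T A^T y = x^T (A^*) y. Since this holds for all x, y, we must have A^* = A^T. Therefore
A^* =
[[1, 2],
 [2, -2]].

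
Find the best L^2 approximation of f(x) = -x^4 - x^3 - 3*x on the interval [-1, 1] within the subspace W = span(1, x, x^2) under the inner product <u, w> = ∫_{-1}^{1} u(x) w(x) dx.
g(x) = -6*x^2/7 - 18*x/5 + 3/35

The best approximation g ∈ W is the orthogonal projection of f onto W. Writing g = a_0 + a_1 x + a_2 x^2, the coefficients solve the normal equations G · a = b where
  G_{ij} = <φ_i, φ_j> and b_i = <f, φ_i>, with φ_0 = 1, φ_1 = x, φ_2 = x^2.
G =
  [2, 0, 2/3]
  [0, 2/3, 0]
  [2/3, 0, 2/5],
b = (-2/5, -12/5, -2/7).
Solving gives a_0 = 3/35, a_1 = -18/5, a_2 = -6/7, so
  g(x) = -6*x^2/7 - 18*x/5 + 3/35.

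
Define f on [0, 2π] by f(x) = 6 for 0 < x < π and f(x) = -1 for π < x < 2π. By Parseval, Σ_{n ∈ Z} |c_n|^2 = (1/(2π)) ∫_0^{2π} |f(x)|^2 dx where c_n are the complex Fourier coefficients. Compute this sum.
Σ |c_n|^2 = 37/2

Parseval equates the L^2 energy of f (normalised by 1/(2π)) with the ℓ^2 sum of its Fourier coefficients: (1/(2π)) ∫_0^{2π} |f|^2 = Σ |c_n|^2.
Compute the left side: (1/(2π)) [∫_0^π 6^2 dx + ∫_π^{2π} (-1)^2 dx] = (1/(2π)) · (36π + 1π) = (36 + 1)/2 = 37/2.
So Σ_{n ∈ Z} |c_n|^2 = 37/2.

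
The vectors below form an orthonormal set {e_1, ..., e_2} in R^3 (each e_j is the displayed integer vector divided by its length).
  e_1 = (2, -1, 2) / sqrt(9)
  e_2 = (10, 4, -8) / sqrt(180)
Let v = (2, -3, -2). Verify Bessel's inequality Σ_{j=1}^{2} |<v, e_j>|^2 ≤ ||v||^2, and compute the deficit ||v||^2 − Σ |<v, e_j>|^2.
Σ |<v, e_j>|^2 = 21/5; ||v||^2 = 17; deficit = 64/5

Write each e_j = u_j / sqrt(<u_j, u_j>) where u_j is the displayed integer vector. Then <v, e_j> = <v, u_j> / sqrt(<u_j, u_j>), so |<v, e_j>|^2 = <v, u_j>^2 / <u_j, u_j>.
Coefficients: <v, e_1> = 3/sqrt(9), <v, e_2> = 24/sqrt(180).
Square and sum: Σ |<v, e_j>|^2 = 21/5.
Compute ||v||^2 = v·v = 17.
Deficit = 17 − 21/5 = 64/5 ≥ 0, confirming Bessel's inequality. (The deficit equals ||v − Σ <v,e_j> e_j||^2, the squared distance from v to span{e_j}.)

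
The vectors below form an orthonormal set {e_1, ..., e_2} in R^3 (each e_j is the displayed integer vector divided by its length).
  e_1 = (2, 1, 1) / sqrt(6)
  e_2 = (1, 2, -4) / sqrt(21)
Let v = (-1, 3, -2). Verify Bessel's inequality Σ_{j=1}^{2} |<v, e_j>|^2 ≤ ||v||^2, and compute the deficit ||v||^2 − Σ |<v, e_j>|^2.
Σ |<v, e_j>|^2 = 115/14; ||v||^2 = 14; deficit = 81/14

Write each e_j = u_j / sqrt(<u_j, u_j>) where u_j is the displayed integer vector. Then <v, e_j> = <v, u_j> / sqrt(<u_j, u_j>), so |<v, e_j>|^2 = <v, u_j>^2 / <u_j, u_j>.
Coefficients: <v, e_1> = -1/sqrt(6), <v, e_2> = 13/sqrt(21).
Square and sum: Σ |<v, e_j>|^2 = 115/14.
Compute ||v||^2 = v·v = 14.
Deficit = 14 − 115/14 = 81/14 ≥ 0, confirming Bessel's inequality. (The deficit equals ||v − Σ <v,e_j> e_j||^2, the squared distance from v to span{e_j}.)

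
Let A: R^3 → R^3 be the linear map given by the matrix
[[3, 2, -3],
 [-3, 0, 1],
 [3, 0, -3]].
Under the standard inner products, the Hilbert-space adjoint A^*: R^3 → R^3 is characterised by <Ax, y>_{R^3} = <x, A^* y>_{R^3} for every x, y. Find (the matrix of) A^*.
A^* = A^T =
[[3, -3, 3],
 [2, 0, 0],
 [-3, 1, -3]]

For real matrices with standard dot products, the defining identity <Ax, y> = <x, A^* y> gives (Ax)^T y = x^T (A^*) y, i.e. x^T A^T y = x^T (A^*) y. Since this holds for all x, y, we must have A^* = A^T. Therefore
A^* =
[[3, -3, 3],
 [2, 0, 0],
 [-3, 1, -3]].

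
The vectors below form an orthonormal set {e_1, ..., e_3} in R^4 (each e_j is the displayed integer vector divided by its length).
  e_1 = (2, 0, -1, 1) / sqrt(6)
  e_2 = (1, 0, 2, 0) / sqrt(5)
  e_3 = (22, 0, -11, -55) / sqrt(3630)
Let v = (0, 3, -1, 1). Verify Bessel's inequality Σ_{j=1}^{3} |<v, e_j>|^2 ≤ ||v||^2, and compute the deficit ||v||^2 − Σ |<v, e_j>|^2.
Σ |<v, e_j>|^2 = 2; ||v||^2 = 11; deficit = 9

Write each e_j = u_j / sqrt(<u_j, u_j>) where u_j is the displayed integer vector. Then <v, e_j> = <v, u_j> / sqrt(<u_j, u_j>), so |<v, e_j>|^2 = <v, u_j>^2 / <u_j, u_j>.
Coefficients: <v, e_1> = 2/sqrt(6), <v, e_2> = -2/sqrt(5), <v, e_3> = -44/sqrt(3630).
Square and sum: Σ |<v, e_j>|^2 = 2.
Compute ||v||^2 = v·v = 11.
Deficit = 11 − 2 = 9 ≥ 0, confirming Bessel's inequality. (The deficit equals ||v − Σ <v,e_j> e_j||^2, the squared distance from v to span{e_j}.)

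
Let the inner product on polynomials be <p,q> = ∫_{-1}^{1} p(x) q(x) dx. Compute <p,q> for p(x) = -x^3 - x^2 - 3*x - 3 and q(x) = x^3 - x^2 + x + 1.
<p,q> = -856/105

Expand the product: p(x)·q(x) = -x^6 - 3*x^4 - 2*x^3 - x^2 - 6*x - 3.
∫_{-1}^{1} of each monomial x^k gives [2/(k+1) if k even, 0 if k odd]. Integrating term-by-term (or equivalently evaluating the antiderivative F(x) = -x^7/7 - 3*x^5/5 - x^4/2 - x^3/3 - 3*x^2 - 3*x at the endpoints):
  F(1) − F(−1) = -1591/210 − (121/210) = -856/105.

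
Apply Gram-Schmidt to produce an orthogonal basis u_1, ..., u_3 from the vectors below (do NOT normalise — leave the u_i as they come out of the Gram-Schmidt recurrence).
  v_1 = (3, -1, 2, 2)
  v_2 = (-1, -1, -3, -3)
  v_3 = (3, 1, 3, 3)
Orthogonal basis:
  u_1 = (3, -1, 2, 2)
  u_2 = (4/3, -16/9, -13/9, -13/9)
  u_3 = (25/41, 35/41, -10/41, -10/41)

Apply the Gram-Schmidt recurrence
  u_1 = v_1
  u_i = v_i − Σ_{j<i} ((v_i · u_j) / (u_j · u_j)) · u_j.

Step by step this gives:
  u_1 = (3, -1, 2, 2)
  u_2 = (4/3, -16/9, -13/9, -13/9)
  u_3 = (25/41, 35/41, -10/41, -10/41)

Orthogonality check:
  u_2 · u_1 = 0 (should be 0)
  u_3 · u_1 = 0 (should be 0)
  u_3 · u_2 = 0 (should be 0)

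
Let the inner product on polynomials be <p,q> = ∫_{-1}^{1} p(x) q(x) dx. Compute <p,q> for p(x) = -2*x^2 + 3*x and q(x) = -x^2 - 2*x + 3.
<p,q> = -36/5

Expand the product: p(x)·q(x) = 2*x^4 + x^3 - 12*x^2 + 9*x.
∫_{-1}^{1} of each monomial x^k gives [2/(k+1) if k even, 0 if k odd]. Integrating term-by-term (or equivalently evaluating the antiderivative F(x) = 2*x^5/5 + x^4/4 - 4*x^3 + 9*x^2/2 at the endpoints):
  F(1) − F(−1) = 23/20 − (167/20) = -36/5.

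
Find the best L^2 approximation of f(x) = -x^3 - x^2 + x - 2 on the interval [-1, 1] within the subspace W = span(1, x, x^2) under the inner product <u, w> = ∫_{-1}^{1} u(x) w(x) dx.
g(x) = -x^2 + 2*x/5 - 2

The best approximation g ∈ W is the orthogonal projection of f onto W. Writing g = a_0 + a_1 x + a_2 x^2, the coefficients solve the normal equations G · a = b where
  G_{ij} = <φ_i, φ_j> and b_i = <f, φ_i>, with φ_0 = 1, φ_1 = x, φ_2 = x^2.
G =
  [2, 0, 2/3]
  [0, 2/3, 0]
  [2/3, 0, 2/5],
b = (-14/3, 4/15, -26/15).
Solving gives a_0 = -2, a_1 = 2/5, a_2 = -1, so
  g(x) = -x^2 + 2*x/5 - 2.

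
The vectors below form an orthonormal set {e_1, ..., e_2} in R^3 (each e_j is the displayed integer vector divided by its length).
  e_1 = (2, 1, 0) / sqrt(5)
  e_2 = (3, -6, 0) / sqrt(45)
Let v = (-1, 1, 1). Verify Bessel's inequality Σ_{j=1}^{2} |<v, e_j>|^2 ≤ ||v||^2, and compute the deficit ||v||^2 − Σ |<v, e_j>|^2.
Σ |<v, e_j>|^2 = 2; ||v||^2 = 3; deficit = 1

Write each e_j = u_j / sqrt(<u_j, u_j>) where u_j is the displayed integer vector. Then <v, e_j> = <v, u_j> / sqrt(<u_j, u_j>), so |<v, e_j>|^2 = <v, u_j>^2 / <u_j, u_j>.
Coefficients: <v, e_1> = -1/sqrt(5), <v, e_2> = -9/sqrt(45).
Square and sum: Σ |<v, e_j>|^2 = 2.
Compute ||v||^2 = v·v = 3.
Deficit = 3 − 2 = 1 ≥ 0, confirming Bessel's inequality. (The deficit equals ||v − Σ <v,e_j> e_j||^2, the squared distance from v to span{e_j}.)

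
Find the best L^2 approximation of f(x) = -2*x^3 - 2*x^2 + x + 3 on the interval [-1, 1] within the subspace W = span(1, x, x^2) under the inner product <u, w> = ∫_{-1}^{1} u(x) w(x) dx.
g(x) = -2*x^2 - x/5 + 3

The best approximation g ∈ W is the orthogonal projection of f onto W. Writing g = a_0 + a_1 x + a_2 x^2, the coefficients solve the normal equations G · a = b where
  G_{ij} = <φ_i, φ_j> and b_i = <f, φ_i>, with φ_0 = 1, φ_1 = x, φ_2 = x^2.
G =
  [2, 0, 2/3]
  [0, 2/3, 0]
  [2/3, 0, 2/5],
b = (14/3, -2/15, 6/5).
Solving gives a_0 = 3, a_1 = -1/5, a_2 = -2, so
  g(x) = -2*x^2 - x/5 + 3.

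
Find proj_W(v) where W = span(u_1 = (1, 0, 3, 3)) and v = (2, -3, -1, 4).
proj_W(v) = (11/19, 0, 33/19, 33/19)

Set up U = [u_1 | ... | u_1] ∈ R^(4×1). The projector onto W = col(U) is P = U (U^T U)^(-1) U^T.
Compute U^T U =
  [19],
and U^T v = (11).
Solve U^T U · c = U^T v for the coefficients: c = (11/19). The projection is proj_W(v) = U c.
Check: (v - proj_W(v)) · u_1 = 0  (should be 0).
Result: proj_W(v) = (11/19, 0, 33/19, 33/19).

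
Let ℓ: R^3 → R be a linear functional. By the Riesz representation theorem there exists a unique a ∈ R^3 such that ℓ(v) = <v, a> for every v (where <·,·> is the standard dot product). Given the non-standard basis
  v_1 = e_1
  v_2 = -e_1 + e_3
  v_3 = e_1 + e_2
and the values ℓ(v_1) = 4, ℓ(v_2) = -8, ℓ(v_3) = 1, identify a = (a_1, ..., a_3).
a = (4, -3, -4)

Write a = (a_1, ..., a_3) in the standard basis. For each basis vector v_i, ℓ(v_i) = <v_i, a> is a linear equation in the a_j's. Collect the n equations into a matrix system V a = ℓ, where row i of V is v_i (expressed in the standard basis). Since V is invertible (lower-triangular with 1s on the diagonal, up to permutation), solve by back-substitution:
  V =
[[1, 0, 0],
 [-1, 0, 1],
 [1, 1, 0]]
  V a = (4, -8, 1)
Solving gives a = (4, -3, -4).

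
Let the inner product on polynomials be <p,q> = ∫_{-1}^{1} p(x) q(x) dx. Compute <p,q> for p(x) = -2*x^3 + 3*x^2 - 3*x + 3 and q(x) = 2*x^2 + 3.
<p,q> = 152/5

Expand the product: p(x)·q(x) = -4*x^5 + 6*x^4 - 12*x^3 + 15*x^2 - 9*x + 9.
∫_{-1}^{1} of each monomial x^k gives [2/(k+1) if k even, 0 if k odd]. Integrating term-by-term (or equivalently evaluating the antiderivative F(x) = -2*x^6/3 + 6*x^5/5 - 3*x^4 + 5*x^3 - 9*x^2/2 + 9*x at the endpoints):
  F(1) − F(−1) = 211/30 − (-701/30) = 152/5.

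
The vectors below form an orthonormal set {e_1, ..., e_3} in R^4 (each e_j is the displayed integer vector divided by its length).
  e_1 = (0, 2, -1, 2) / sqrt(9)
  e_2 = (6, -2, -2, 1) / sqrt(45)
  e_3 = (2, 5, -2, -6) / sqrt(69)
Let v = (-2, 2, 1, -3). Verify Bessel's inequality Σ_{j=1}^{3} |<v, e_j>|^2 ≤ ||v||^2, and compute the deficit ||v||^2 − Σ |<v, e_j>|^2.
Σ |<v, e_j>|^2 = 6146/345; ||v||^2 = 18; deficit = 64/345

Write each e_j = u_j / sqrt(<u_j, u_j>) where u_j is the displayed integer vector. Then <v, e_j> = <v, u_j> / sqrt(<u_j, u_j>), so |<v, e_j>|^2 = <v, u_j>^2 / <u_j, u_j>.
Coefficients: <v, e_1> = -3/sqrt(9), <v, e_2> = -21/sqrt(45), <v, e_3> = 22/sqrt(69).
Square and sum: Σ |<v, e_j>|^2 = 6146/345.
Compute ||v||^2 = v·v = 18.
Deficit = 18 − 6146/345 = 64/345 ≥ 0, confirming Bessel's inequality. (The deficit equals ||v − Σ <v,e_j> e_j||^2, the squared distance from v to span{e_j}.)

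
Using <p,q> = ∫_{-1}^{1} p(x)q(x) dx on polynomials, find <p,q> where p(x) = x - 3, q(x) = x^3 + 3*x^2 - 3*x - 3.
<p,q> = 52/5

Expand the product: p(x)·q(x) = x^4 - 12*x^2 + 6*x + 9.
∫_{-1}^{1} of each monomial x^k gives [2/(k+1) if k even, 0 if k odd]. Integrating term-by-term (or equivalently evaluating the antiderivative F(x) = x^5/5 - 4*x^3 + 3*x^2 + 9*x at the endpoints):
  F(1) − F(−1) = 41/5 − (-11/5) = 52/5.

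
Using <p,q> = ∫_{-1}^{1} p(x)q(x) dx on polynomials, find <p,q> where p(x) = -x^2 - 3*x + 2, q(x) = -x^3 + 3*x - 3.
<p,q> = -74/5

Expand the product: p(x)·q(x) = x^5 + 3*x^4 - 5*x^3 - 6*x^2 + 15*x - 6.
∫_{-1}^{1} of each monomial x^k gives [2/(k+1) if k even, 0 if k odd]. Integrating term-by-term (or equivalently evaluating the antiderivative F(x) = x^6/6 + 3*x^5/5 - 5*x^4/4 - 2*x^3 + 15*x^2/2 - 6*x at the endpoints):
  F(1) − F(−1) = -59/60 − (829/60) = -74/5.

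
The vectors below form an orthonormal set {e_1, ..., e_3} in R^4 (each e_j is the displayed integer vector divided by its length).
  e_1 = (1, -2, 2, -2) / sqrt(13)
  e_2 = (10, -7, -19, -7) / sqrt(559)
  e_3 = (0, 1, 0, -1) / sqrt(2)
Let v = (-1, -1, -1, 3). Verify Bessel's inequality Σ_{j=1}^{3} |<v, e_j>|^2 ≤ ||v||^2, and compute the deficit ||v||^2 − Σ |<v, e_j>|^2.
Σ |<v, e_j>|^2 = 508/43; ||v||^2 = 12; deficit = 8/43

Write each e_j = u_j / sqrt(<u_j, u_j>) where u_j is the displayed integer vector. Then <v, e_j> = <v, u_j> / sqrt(<u_j, u_j>), so |<v, e_j>|^2 = <v, u_j>^2 / <u_j, u_j>.
Coefficients: <v, e_1> = -7/sqrt(13), <v, e_2> = -5/sqrt(559), <v, e_3> = -4/sqrt(2).
Square and sum: Σ |<v, e_j>|^2 = 508/43.
Compute ||v||^2 = v·v = 12.
Deficit = 12 − 508/43 = 8/43 ≥ 0, confirming Bessel's inequality. (The deficit equals ||v − Σ <v,e_j> e_j||^2, the squared distance from v to span{e_j}.)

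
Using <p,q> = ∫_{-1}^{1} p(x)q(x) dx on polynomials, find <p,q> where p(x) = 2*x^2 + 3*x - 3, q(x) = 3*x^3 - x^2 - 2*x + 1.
<p,q> = -58/15

Expand the product: p(x)·q(x) = 6*x^5 + 7*x^4 - 16*x^3 - x^2 + 9*x - 3.
∫_{-1}^{1} of each monomial x^k gives [2/(k+1) if k even, 0 if k odd]. Integrating term-by-term (or equivalently evaluating the antiderivative F(x) = x^6 + 7*x^5/5 - 4*x^4 - x^3/3 + 9*x^2/2 - 3*x at the endpoints):
  F(1) − F(−1) = -13/30 − (103/30) = -58/15.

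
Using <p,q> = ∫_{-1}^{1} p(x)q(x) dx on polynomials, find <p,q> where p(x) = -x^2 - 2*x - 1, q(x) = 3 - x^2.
<p,q> = -104/15

Expand the product: p(x)·q(x) = x^4 + 2*x^3 - 2*x^2 - 6*x - 3.
∫_{-1}^{1} of each monomial x^k gives [2/(k+1) if k even, 0 if k odd]. Integrating term-by-term (or equivalently evaluating the antiderivative F(x) = x^5/5 + x^4/2 - 2*x^3/3 - 3*x^2 - 3*x at the endpoints):
  F(1) − F(−1) = -179/30 − (29/30) = -104/15.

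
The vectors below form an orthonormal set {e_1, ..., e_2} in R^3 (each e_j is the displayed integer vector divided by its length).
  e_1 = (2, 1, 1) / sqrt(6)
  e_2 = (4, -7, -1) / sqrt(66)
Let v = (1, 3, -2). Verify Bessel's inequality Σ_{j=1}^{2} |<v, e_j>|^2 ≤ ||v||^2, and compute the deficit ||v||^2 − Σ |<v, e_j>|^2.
Σ |<v, e_j>|^2 = 54/11; ||v||^2 = 14; deficit = 100/11

Write each e_j = u_j / sqrt(<u_j, u_j>) where u_j is the displayed integer vector. Then <v, e_j> = <v, u_j> / sqrt(<u_j, u_j>), so |<v, e_j>|^2 = <v, u_j>^2 / <u_j, u_j>.
Coefficients: <v, e_1> = 3/sqrt(6), <v, e_2> = -15/sqrt(66).
Square and sum: Σ |<v, e_j>|^2 = 54/11.
Compute ||v||^2 = v·v = 14.
Deficit = 14 − 54/11 = 100/11 ≥ 0, confirming Bessel's inequality. (The deficit equals ||v − Σ <v,e_j> e_j||^2, the squared distance from v to span{e_j}.)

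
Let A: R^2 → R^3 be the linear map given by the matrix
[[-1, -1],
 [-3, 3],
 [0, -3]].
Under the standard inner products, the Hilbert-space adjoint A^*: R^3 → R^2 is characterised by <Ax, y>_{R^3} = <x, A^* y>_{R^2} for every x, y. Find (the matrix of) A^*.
A^* = A^T =
[[-1, -3, 0],
 [-1, 3, -3]]

For real matrices with standard dot products, the defining identity <Ax, y> = <x, A^* y> gives (Ax)^T y = x^T (A^*) y, i.e. x^T A^T y = x^T (A^*) y. Since this holds for all x, y, we must have A^* = A^T. Therefore
A^* =
[[-1, -3, 0],
 [-1, 3, -3]].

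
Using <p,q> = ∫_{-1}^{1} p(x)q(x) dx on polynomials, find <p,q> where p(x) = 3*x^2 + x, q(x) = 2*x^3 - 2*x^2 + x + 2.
<p,q> = 46/15

Expand the product: p(x)·q(x) = 6*x^5 - 4*x^4 + x^3 + 7*x^2 + 2*x.
∫_{-1}^{1} of each monomial x^k gives [2/(k+1) if k even, 0 if k odd]. Integrating term-by-term (or equivalently evaluating the antiderivative F(x) = x^6 - 4*x^5/5 + x^4/4 + 7*x^3/3 + x^2 at the endpoints):
  F(1) − F(−1) = 227/60 − (43/60) = 46/15.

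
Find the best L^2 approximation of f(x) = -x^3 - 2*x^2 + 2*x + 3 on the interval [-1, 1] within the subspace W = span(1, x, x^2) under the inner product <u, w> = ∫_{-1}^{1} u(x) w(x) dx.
g(x) = -2*x^2 + 7*x/5 + 3

The best approximation g ∈ W is the orthogonal projection of f onto W. Writing g = a_0 + a_1 x + a_2 x^2, the coefficients solve the normal equations G · a = b where
  G_{ij} = <φ_i, φ_j> and b_i = <f, φ_i>, with φ_0 = 1, φ_1 = x, φ_2 = x^2.
G =
  [2, 0, 2/3]
  [0, 2/3, 0]
  [2/3, 0, 2/5],
b = (14/3, 14/15, 6/5).
Solving gives a_0 = 3, a_1 = 7/5, a_2 = -2, so
  g(x) = -2*x^2 + 7*x/5 + 3.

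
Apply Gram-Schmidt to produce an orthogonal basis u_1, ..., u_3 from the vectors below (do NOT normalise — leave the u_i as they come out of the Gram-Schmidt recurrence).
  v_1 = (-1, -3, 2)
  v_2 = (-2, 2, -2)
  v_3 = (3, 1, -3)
Orthogonal basis:
  u_1 = (-1, -3, 2)
  u_2 = (-18/7, 2/7, -6/7)
  u_3 = (6/13, -18/13, -24/13)

Apply the Gram-Schmidt recurrence
  u_1 = v_1
  u_i = v_i − Σ_{j<i} ((v_i · u_j) / (u_j · u_j)) · u_j.

Step by step this gives:
  u_1 = (-1, -3, 2)
  u_2 = (-18/7, 2/7, -6/7)
  u_3 = (6/13, -18/13, -24/13)

Orthogonality check:
  u_2 · u_1 = 0 (should be 0)
  u_3 · u_1 = 0 (should be 0)
  u_3 · u_2 = 0 (should be 0)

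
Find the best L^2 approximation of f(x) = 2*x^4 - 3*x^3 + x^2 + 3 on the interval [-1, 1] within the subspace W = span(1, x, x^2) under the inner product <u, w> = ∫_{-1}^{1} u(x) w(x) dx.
g(x) = 19*x^2/7 - 9*x/5 + 99/35

The best approximation g ∈ W is the orthogonal projection of f onto W. Writing g = a_0 + a_1 x + a_2 x^2, the coefficients solve the normal equations G · a = b where
  G_{ij} = <φ_i, φ_j> and b_i = <f, φ_i>, with φ_0 = 1, φ_1 = x, φ_2 = x^2.
G =
  [2, 0, 2/3]
  [0, 2/3, 0]
  [2/3, 0, 2/5],
b = (112/15, -6/5, 104/35).
Solving gives a_0 = 99/35, a_1 = -9/5, a_2 = 19/7, so
  g(x) = 19*x^2/7 - 9*x/5 + 99/35.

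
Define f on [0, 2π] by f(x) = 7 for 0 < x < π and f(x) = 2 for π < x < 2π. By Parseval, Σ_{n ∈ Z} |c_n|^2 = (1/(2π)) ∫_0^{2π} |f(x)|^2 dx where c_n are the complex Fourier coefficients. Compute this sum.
Σ |c_n|^2 = 53/2

Parseval equates the L^2 energy of f (normalised by 1/(2π)) with the ℓ^2 sum of its Fourier coefficients: (1/(2π)) ∫_0^{2π} |f|^2 = Σ |c_n|^2.
Compute the left side: (1/(2π)) [∫_0^π 7^2 dx + ∫_π^{2π} 2^2 dx] = (1/(2π)) · (49π + 4π) = (49 + 4)/2 = 53/2.
So Σ_{n ∈ Z} |c_n|^2 = 53/2.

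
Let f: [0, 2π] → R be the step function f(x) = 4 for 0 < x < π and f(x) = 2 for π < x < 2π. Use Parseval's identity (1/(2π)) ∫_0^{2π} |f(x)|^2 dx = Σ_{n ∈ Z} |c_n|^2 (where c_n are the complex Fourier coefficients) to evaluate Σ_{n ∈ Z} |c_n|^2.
Σ |c_n|^2 = 10

Parseval equates the L^2 energy of f (normalised by 1/(2π)) with the ℓ^2 sum of its Fourier coefficients: (1/(2π)) ∫_0^{2π} |f|^2 = Σ |c_n|^2.
Compute the left side: (1/(2π)) [∫_0^π 4^2 dx + ∫_π^{2π} 2^2 dx] = (1/(2π)) · (16π + 4π) = (16 + 4)/2 = 10.
So Σ_{n ∈ Z} |c_n|^2 = 10.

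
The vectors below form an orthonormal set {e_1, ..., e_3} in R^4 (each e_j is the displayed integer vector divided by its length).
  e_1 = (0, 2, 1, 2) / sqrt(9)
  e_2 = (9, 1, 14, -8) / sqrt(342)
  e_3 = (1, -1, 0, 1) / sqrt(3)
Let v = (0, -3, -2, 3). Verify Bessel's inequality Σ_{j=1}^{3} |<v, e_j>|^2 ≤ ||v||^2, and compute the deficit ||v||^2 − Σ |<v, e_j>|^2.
Σ |<v, e_j>|^2 = 809/38; ||v||^2 = 22; deficit = 27/38

Write each e_j = u_j / sqrt(<u_j, u_j>) where u_j is the displayed integer vector. Then <v, e_j> = <v, u_j> / sqrt(<u_j, u_j>), so |<v, e_j>|^2 = <v, u_j>^2 / <u_j, u_j>.
Coefficients: <v, e_1> = -2/sqrt(9), <v, e_2> = -55/sqrt(342), <v, e_3> = 6/sqrt(3).
Square and sum: Σ |<v, e_j>|^2 = 809/38.
Compute ||v||^2 = v·v = 22.
Deficit = 22 − 809/38 = 27/38 ≥ 0, confirming Bessel's inequality. (The deficit equals ||v − Σ <v,e_j> e_j||^2, the squared distance from v to span{e_j}.)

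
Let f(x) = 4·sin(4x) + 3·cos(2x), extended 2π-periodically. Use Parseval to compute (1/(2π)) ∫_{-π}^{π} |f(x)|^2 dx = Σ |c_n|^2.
Σ |c_n|^2 = 25/2

Expand |f|^2 and use orthogonality of {sin(nx), cos(mx)} on [-π, π]:
  ∫_{-π}^{π} sin(nx)^2 dx = π, ∫ cos(mx)^2 dx = π, and cross terms integrate to 0.
So ∫_{-π}^{π} f(x)^2 dx = 4^2 · π + 3^2 · π = (16 + 9)π.
Divide by 2π: (16 + 9)/2 = 25/2.
By Parseval, this equals Σ |c_n|^2.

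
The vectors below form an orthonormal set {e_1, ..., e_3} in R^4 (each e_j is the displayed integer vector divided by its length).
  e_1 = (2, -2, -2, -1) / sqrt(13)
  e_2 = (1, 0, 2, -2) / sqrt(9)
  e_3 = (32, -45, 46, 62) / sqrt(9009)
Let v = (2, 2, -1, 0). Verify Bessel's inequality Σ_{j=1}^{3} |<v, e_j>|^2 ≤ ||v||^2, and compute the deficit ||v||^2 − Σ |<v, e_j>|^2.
Σ |<v, e_j>|^2 = 68/77; ||v||^2 = 9; deficit = 625/77

Write each e_j = u_j / sqrt(<u_j, u_j>) where u_j is the displayed integer vector. Then <v, e_j> = <v, u_j> / sqrt(<u_j, u_j>), so |<v, e_j>|^2 = <v, u_j>^2 / <u_j, u_j>.
Coefficients: <v, e_1> = 2/sqrt(13), <v, e_2> = 0/sqrt(9), <v, e_3> = -72/sqrt(9009).
Square and sum: Σ |<v, e_j>|^2 = 68/77.
Compute ||v||^2 = v·v = 9.
Deficit = 9 − 68/77 = 625/77 ≥ 0, confirming Bessel's inequality. (The deficit equals ||v − Σ <v,e_j> e_j||^2, the squared distance from v to span{e_j}.)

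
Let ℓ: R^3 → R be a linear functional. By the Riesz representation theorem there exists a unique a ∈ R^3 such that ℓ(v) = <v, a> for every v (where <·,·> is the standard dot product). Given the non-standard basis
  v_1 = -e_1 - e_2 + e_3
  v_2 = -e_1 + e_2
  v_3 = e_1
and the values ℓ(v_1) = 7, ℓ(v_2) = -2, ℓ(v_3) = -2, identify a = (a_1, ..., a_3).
a = (-2, -4, 1)

Write a = (a_1, ..., a_3) in the standard basis. For each basis vector v_i, ℓ(v_i) = <v_i, a> is a linear equation in the a_j's. Collect the n equations into a matrix system V a = ℓ, where row i of V is v_i (expressed in the standard basis). Since V is invertible (lower-triangular with 1s on the diagonal, up to permutation), solve by back-substitution:
  V =
[[-1, -1, 1],
 [-1, 1, 0],
 [1, 0, 0]]
  V a = (7, -2, -2)
Solving gives a = (-2, -4, 1).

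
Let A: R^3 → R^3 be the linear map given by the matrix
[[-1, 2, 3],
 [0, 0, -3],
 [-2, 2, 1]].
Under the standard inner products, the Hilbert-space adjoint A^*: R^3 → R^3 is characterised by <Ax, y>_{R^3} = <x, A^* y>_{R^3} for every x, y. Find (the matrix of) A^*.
A^* = A^T =
[[-1, 0, -2],
 [2, 0, 2],
 [3, -3, 1]]

For real matrices with standard dot products, the defining identity <Ax, y> = <x, A^* y> gives (Ax)^T y = x^T (A^*) y, i.e. x^T A^T y = x^T (A^*) y. Since this holds for all x, y, we must have A^* = A^T. Therefore
A^* =
[[-1, 0, -2],
 [2, 0, 2],
 [3, -3, 1]].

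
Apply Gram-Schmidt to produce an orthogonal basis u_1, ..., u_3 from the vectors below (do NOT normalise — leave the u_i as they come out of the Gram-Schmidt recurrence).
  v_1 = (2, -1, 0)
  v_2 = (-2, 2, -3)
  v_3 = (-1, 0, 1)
Orthogonal basis:
  u_1 = (2, -1, 0)
  u_2 = (2/5, 4/5, -3)
  u_3 = (-3/49, -6/49, -2/49)

Apply the Gram-Schmidt recurrence
  u_1 = v_1
  u_i = v_i − Σ_{j<i} ((v_i · u_j) / (u_j · u_j)) · u_j.

Step by step this gives:
  u_1 = (2, -1, 0)
  u_2 = (2/5, 4/5, -3)
  u_3 = (-3/49, -6/49, -2/49)

Orthogonality check:
  u_2 · u_1 = 0 (should be 0)
  u_3 · u_1 = 0 (should be 0)
  u_3 · u_2 = 0 (should be 0)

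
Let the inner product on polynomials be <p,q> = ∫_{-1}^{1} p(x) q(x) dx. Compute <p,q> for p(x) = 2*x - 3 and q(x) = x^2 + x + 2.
<p,q> = -38/3

Expand the product: p(x)·q(x) = 2*x^3 - x^2 + x - 6.
∫_{-1}^{1} of each monomial x^k gives [2/(k+1) if k even, 0 if k odd]. Integrating term-by-term (or equivalently evaluating the antiderivative F(x) = x^4/2 - x^3/3 + x^2/2 - 6*x at the endpoints):
  F(1) − F(−1) = -16/3 − (22/3) = -38/3.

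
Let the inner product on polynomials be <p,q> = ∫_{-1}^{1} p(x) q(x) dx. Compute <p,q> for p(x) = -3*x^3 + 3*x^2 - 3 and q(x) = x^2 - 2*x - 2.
<p,q> = 48/5

Expand the product: p(x)·q(x) = -3*x^5 + 9*x^4 - 9*x^2 + 6*x + 6.
∫_{-1}^{1} of each monomial x^k gives [2/(k+1) if k even, 0 if k odd]. Integrating term-by-term (or equivalently evaluating the antiderivative F(x) = -x^6/2 + 9*x^5/5 - 3*x^3 + 3*x^2 + 6*x at the endpoints):
  F(1) − F(−1) = 73/10 − (-23/10) = 48/5.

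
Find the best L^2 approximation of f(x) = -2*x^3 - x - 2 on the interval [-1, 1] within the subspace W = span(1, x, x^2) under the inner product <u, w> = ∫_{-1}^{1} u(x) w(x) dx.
g(x) = -11*x/5 - 2

The best approximation g ∈ W is the orthogonal projection of f onto W. Writing g = a_0 + a_1 x + a_2 x^2, the coefficients solve the normal equations G · a = b where
  G_{ij} = <φ_i, φ_j> and b_i = <f, φ_i>, with φ_0 = 1, φ_1 = x, φ_2 = x^2.
G =
  [2, 0, 2/3]
  [0, 2/3, 0]
  [2/3, 0, 2/5],
b = (-4, -22/15, -4/3).
Solving gives a_0 = -2, a_1 = -11/5, a_2 = 0, so
  g(x) = -11*x/5 - 2.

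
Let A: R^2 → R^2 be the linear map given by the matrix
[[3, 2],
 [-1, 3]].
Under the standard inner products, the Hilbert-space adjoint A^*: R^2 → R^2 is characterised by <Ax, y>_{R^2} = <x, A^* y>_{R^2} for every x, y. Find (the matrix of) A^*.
A^* = A^T =
[[3, -1],
 [2, 3]]

For real matrices with standard dot products, the defining identity <Ax, y> = <x, A^* y> gives (Ax)^T y = x^T (A^*) y, i.e. x^T A^T y = x^T (A^*) y. Since this holds for all x, y, we must have A^* = A^T. Therefore
A^* =
[[3, -1],
 [2, 3]].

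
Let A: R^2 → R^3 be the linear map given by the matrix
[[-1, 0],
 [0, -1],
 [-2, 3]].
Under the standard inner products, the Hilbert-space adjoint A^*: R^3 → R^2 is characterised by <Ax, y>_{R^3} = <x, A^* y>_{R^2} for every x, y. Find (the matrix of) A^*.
A^* = A^T =
[[-1, 0, -2],
 [0, -1, 3]]

For real matrices with standard dot products, the defining identity <Ax, y> = <x, A^* y> gives (Ax)^T y = x^T (A^*) y, i.e. x^T A^T y = x^T (A^*) y. Since this holds for all x, y, we must have A^* = A^T. Therefore
A^* =
[[-1, 0, -2],
 [0, -1, 3]].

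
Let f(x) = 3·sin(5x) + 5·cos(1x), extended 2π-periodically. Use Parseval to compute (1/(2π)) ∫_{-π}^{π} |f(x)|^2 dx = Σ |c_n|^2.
Σ |c_n|^2 = 17

Expand |f|^2 and use orthogonality of {sin(nx), cos(mx)} on [-π, π]:
  ∫_{-π}^{π} sin(nx)^2 dx = π, ∫ cos(mx)^2 dx = π, and cross terms integrate to 0.
So ∫_{-π}^{π} f(x)^2 dx = 3^2 · π + 5^2 · π = (9 + 25)π.
Divide by 2π: (9 + 25)/2 = 17.
By Parseval, this equals Σ |c_n|^2.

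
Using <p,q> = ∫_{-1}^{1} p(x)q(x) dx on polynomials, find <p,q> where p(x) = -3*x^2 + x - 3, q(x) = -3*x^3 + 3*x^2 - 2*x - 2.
<p,q> = 58/15

Expand the product: p(x)·q(x) = 9*x^5 - 12*x^4 + 18*x^3 - 5*x^2 + 4*x + 6.
∫_{-1}^{1} of each monomial x^k gives [2/(k+1) if k even, 0 if k odd]. Integrating term-by-term (or equivalently evaluating the antiderivative F(x) = 3*x^6/2 - 12*x^5/5 + 9*x^4/2 - 5*x^3/3 + 2*x^2 + 6*x at the endpoints):
  F(1) − F(−1) = 149/15 − (91/15) = 58/15.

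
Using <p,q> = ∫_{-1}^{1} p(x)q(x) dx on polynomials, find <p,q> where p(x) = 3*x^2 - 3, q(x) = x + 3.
<p,q> = -12

Expand the product: p(x)·q(x) = 3*x^3 + 9*x^2 - 3*x - 9.
∫_{-1}^{1} of each monomial x^k gives [2/(k+1) if k even, 0 if k odd]. Integrating term-by-term (or equivalently evaluating the antiderivative F(x) = 3*x^4/4 + 3*x^3 - 3*x^2/2 - 9*x at the endpoints):
  F(1) − F(−1) = -27/4 − (21/4) = -12.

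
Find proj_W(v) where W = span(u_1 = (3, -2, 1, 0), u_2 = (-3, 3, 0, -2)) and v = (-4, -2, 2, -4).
proj_W(v) = (-84/83, 162/83, 78/83, -212/83)

Set up U = [u_1 | ... | u_2] ∈ R^(4×2). The projector onto W = col(U) is P = U (U^T U)^(-1) U^T.
Compute U^T U =
  [14, -15]
  [-15, 22],
and U^T v = (-6, 14).
Solve U^T U · c = U^T v for the coefficients: c = (78/83, 106/83). The projection is proj_W(v) = U c.
Check: (v - proj_W(v)) · u_1 = 0  (should be 0).
Check: (v - proj_W(v)) · u_2 = 0  (should be 0).
Result: proj_W(v) = (-84/83, 162/83, 78/83, -212/83).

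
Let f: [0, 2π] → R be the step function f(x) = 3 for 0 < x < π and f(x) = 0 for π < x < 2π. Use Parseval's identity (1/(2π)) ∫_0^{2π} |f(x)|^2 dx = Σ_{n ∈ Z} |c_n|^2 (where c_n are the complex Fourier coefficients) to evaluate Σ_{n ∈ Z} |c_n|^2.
Σ |c_n|^2 = 9/2

Parseval equates the L^2 energy of f (normalised by 1/(2π)) with the ℓ^2 sum of its Fourier coefficients: (1/(2π)) ∫_0^{2π} |f|^2 = Σ |c_n|^2.
Compute the left side: (1/(2π)) [∫_0^π 3^2 dx + ∫_π^{2π} 0^2 dx] = (1/(2π)) · (9π + 0π) = (9 + 0)/2 = 9/2.
So Σ_{n ∈ Z} |c_n|^2 = 9/2.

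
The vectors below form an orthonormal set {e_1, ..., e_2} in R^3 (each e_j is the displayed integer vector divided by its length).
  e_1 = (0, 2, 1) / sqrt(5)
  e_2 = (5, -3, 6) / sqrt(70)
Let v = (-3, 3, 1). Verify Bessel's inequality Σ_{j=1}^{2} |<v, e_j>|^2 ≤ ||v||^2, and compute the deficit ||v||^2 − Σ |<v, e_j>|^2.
Σ |<v, e_j>|^2 = 101/7; ||v||^2 = 19; deficit = 32/7

Write each e_j = u_j / sqrt(<u_j, u_j>) where u_j is the displayed integer vector. Then <v, e_j> = <v, u_j> / sqrt(<u_j, u_j>), so |<v, e_j>|^2 = <v, u_j>^2 / <u_j, u_j>.
Coefficients: <v, e_1> = 7/sqrt(5), <v, e_2> = -18/sqrt(70).
Square and sum: Σ |<v, e_j>|^2 = 101/7.
Compute ||v||^2 = v·v = 19.
Deficit = 19 − 101/7 = 32/7 ≥ 0, confirming Bessel's inequality. (The deficit equals ||v − Σ <v,e_j> e_j||^2, the squared distance from v to span{e_j}.)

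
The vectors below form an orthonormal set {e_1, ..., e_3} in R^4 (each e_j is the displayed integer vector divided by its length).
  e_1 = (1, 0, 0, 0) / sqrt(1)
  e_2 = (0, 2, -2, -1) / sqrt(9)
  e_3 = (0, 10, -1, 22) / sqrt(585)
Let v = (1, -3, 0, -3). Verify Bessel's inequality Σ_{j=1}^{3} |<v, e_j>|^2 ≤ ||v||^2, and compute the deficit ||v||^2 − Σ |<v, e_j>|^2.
Σ |<v, e_j>|^2 = 1154/65; ||v||^2 = 19; deficit = 81/65

Write each e_j = u_j / sqrt(<u_j, u_j>) where u_j is the displayed integer vector. Then <v, e_j> = <v, u_j> / sqrt(<u_j, u_j>), so |<v, e_j>|^2 = <v, u_j>^2 / <u_j, u_j>.
Coefficients: <v, e_1> = 1/sqrt(1), <v, e_2> = -3/sqrt(9), <v, e_3> = -96/sqrt(585).
Square and sum: Σ |<v, e_j>|^2 = 1154/65.
Compute ||v||^2 = v·v = 19.
Deficit = 19 − 1154/65 = 81/65 ≥ 0, confirming Bessel's inequality. (The deficit equals ||v − Σ <v,e_j> e_j||^2, the squared distance from v to span{e_j}.)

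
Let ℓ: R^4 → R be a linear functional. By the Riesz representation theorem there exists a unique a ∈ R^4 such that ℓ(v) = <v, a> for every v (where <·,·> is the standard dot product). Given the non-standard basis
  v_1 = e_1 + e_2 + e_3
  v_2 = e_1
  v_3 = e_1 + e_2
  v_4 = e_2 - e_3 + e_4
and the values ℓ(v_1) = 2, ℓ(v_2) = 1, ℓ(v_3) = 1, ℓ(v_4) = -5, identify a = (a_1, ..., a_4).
a = (1, 0, 1, -4)

Write a = (a_1, ..., a_4) in the standard basis. For each basis vector v_i, ℓ(v_i) = <v_i, a> is a linear equation in the a_j's. Collect the n equations into a matrix system V a = ℓ, where row i of V is v_i (expressed in the standard basis). Since V is invertible (lower-triangular with 1s on the diagonal, up to permutation), solve by back-substitution:
  V =
[[1, 1, 1, 0],
 [1, 0, 0, 0],
 [1, 1, 0, 0],
 [0, 1, -1, 1]]
  V a = (2, 1, 1, -5)
Solving gives a = (1, 0, 1, -4).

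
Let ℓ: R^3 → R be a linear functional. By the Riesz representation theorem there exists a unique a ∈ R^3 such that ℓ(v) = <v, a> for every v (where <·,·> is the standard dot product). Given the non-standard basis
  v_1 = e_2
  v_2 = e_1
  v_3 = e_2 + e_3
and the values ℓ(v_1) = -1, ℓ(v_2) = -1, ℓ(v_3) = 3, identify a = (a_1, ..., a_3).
a = (-1, -1, 4)

Write a = (a_1, ..., a_3) in the standard basis. For each basis vector v_i, ℓ(v_i) = <v_i, a> is a linear equation in the a_j's. Collect the n equations into a matrix system V a = ℓ, where row i of V is v_i (expressed in the standard basis). Since V is invertible (lower-triangular with 1s on the diagonal, up to permutation), solve by back-substitution:
  V =
[[0, 1, 0],
 [1, 0, 0],
 [0, 1, 1]]
  V a = (-1, -1, 3)
Solving gives a = (-1, -1, 4).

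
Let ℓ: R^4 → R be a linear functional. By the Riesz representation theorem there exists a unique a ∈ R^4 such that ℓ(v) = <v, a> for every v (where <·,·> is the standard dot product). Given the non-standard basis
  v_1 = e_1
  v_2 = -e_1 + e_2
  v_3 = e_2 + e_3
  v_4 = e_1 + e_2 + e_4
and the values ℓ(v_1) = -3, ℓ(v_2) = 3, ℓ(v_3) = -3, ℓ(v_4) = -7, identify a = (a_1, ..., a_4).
a = (-3, 0, -3, -4)

Write a = (a_1, ..., a_4) in the standard basis. For each basis vector v_i, ℓ(v_i) = <v_i, a> is a linear equation in the a_j's. Collect the n equations into a matrix system V a = ℓ, where row i of V is v_i (expressed in the standard basis). Since V is invertible (lower-triangular with 1s on the diagonal, up to permutation), solve by back-substitution:
  V =
[[1, 0, 0, 0],
 [-1, 1, 0, 0],
 [0, 1, 1, 0],
 [1, 1, 0, 1]]
  V a = (-3, 3, -3, -7)
Solving gives a = (-3, 0, -3, -4).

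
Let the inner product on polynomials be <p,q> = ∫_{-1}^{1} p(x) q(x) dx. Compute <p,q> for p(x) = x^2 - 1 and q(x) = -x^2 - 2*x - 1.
<p,q> = 8/5

Expand the product: p(x)·q(x) = -x^4 - 2*x^3 + 2*x + 1.
∫_{-1}^{1} of each monomial x^k gives [2/(k+1) if k even, 0 if k odd]. Integrating term-by-term (or equivalently evaluating the antiderivative F(x) = -x^5/5 - x^4/2 + x^2 + x at the endpoints):
  F(1) − F(−1) = 13/10 − (-3/10) = 8/5.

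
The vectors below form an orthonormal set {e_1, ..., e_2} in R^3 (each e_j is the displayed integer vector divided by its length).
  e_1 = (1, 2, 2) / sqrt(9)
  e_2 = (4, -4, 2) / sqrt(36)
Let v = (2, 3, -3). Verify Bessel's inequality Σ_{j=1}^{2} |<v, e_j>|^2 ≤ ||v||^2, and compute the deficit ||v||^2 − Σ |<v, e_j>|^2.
Σ |<v, e_j>|^2 = 29/9; ||v||^2 = 22; deficit = 169/9

Write each e_j = u_j / sqrt(<u_j, u_j>) where u_j is the displayed integer vector. Then <v, e_j> = <v, u_j> / sqrt(<u_j, u_j>), so |<v, e_j>|^2 = <v, u_j>^2 / <u_j, u_j>.
Coefficients: <v, e_1> = 2/sqrt(9), <v, e_2> = -10/sqrt(36).
Square and sum: Σ |<v, e_j>|^2 = 29/9.
Compute ||v||^2 = v·v = 22.
Deficit = 22 − 29/9 = 169/9 ≥ 0, confirming Bessel's inequality. (The deficit equals ||v − Σ <v,e_j> e_j||^2, the squared distance from v to span{e_j}.)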